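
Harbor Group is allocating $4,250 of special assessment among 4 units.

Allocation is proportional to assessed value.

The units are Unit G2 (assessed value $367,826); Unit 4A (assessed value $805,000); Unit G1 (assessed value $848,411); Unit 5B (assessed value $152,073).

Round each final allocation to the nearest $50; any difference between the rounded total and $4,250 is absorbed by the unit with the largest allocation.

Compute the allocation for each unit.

Total assessed value = 2,173,310.
Unrounded shares: Unit G2 367,826/2,173,310 × $4,250 = 719.30; Unit 4A 805,000/2,173,310 × $4,250 = 1,574.21; Unit G1 848,411/2,173,310 × $4,250 = 1,659.10; Unit 5B 152,073/2,173,310 × $4,250 = 297.39.
At nearest $50: Unit G2 $700; Unit 4A $1,550; Unit G1 $1,650; Unit 5B $300. Sum = $4,200.
Difference $4,250 − $4,200 = +$50 applied to largest allocation (Unit G1): Unit G1 becomes $1,700.

Unit G2: $700 · Unit 4A: $1,550 · Unit G1: $1,700 · Unit 5B: $300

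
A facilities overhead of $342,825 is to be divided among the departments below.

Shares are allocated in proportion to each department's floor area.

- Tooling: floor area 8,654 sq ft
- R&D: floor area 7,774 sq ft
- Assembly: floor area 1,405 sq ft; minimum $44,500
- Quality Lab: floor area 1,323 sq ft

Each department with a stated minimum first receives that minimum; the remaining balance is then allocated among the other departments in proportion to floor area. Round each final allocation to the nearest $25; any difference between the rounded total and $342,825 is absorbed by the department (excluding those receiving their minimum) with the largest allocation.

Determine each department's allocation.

Tooling: $145,450 · R&D: $130,650 · Assembly: $44,500 · Quality Lab: $22,225

Guaranteed amounts: Assembly $44,500. Balance $298,325.
Balance split over remaining floor area 17,751: Tooling 145,439.95 → $145,450; R&D 130,650.59 → $130,650; Quality Lab 22,234.46 → $22,225.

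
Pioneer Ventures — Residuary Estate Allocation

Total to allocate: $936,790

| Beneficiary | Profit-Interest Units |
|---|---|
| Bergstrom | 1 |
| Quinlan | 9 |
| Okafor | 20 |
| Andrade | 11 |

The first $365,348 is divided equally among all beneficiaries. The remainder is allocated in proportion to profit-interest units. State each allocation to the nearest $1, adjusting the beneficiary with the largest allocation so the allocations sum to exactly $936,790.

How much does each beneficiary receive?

Equal tier: $365,348 ÷ 4 = $91,337 apiece.
Remainder $571,442 by profit-interest units (total 41): Bergstrom 13,937.61 → $13,938; Quinlan 125,438.49 → $125,438; Okafor 278,752.20 → $278,752; Andrade 153,313.71 → $153,314.
Totals: Bergstrom $91,337 + $13,938 = $105,275; Quinlan $91,337 + $125,438 = $216,775; Okafor $91,337 + $278,752 = $370,089; Andrade $91,337 + $153,314 = $244,651.

Bergstrom: $105,275 | Quinlan: $216,775 | Okafor: $370,089 | Andrade: $244,651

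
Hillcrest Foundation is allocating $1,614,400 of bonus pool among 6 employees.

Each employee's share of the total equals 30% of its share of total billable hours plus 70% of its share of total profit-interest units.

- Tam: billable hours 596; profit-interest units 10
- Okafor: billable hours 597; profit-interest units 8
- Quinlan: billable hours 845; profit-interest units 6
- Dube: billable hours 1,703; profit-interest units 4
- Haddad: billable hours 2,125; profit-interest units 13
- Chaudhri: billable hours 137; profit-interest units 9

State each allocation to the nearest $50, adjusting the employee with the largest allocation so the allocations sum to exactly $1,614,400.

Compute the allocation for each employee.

Tam: $274,100 | Okafor: $229,000 | Quinlan: $203,800 | Dube: $227,800 | Haddad: $465,250 | Chaudhri: $214,450

Totals — billable hours 6,003, profit-interest units 50.
Composite weights (30% billable hours + 70% profit-interest units): Tam 0.1698; Okafor 0.1418; Quinlan 0.1262; Dube 0.1411; Haddad 0.2882; Chaudhri 0.1328.
Proportional shares: Tam 274,101.08; Okafor 228,978.56; Quinlan 203,783.91; Dube 227,803.86; Haddad 465,265.08; Chaudhri 214,467.51.
After rounding ($50): Tam $274,100; Okafor $229,000; Quinlan $203,800; Dube $227,800; Haddad $465,250; Chaudhri $214,450. Sum = $1,614,400.
Sum already equals the total — no adjustment.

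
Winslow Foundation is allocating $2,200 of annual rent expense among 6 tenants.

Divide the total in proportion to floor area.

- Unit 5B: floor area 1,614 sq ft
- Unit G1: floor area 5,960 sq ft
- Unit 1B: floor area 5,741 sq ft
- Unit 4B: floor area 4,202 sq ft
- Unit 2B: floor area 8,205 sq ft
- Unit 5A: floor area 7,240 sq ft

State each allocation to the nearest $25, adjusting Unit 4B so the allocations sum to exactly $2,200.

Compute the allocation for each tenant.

Unit 5B: $100 · Unit G1: $400 · Unit 1B: $375 · Unit 4B: $300 · Unit 2B: $550 · Unit 5A: $475

Total floor area = 32,962.
Unrounded shares: Unit 5B 1,614/32,962 × $2,200 = 107.72; Unit G1 5,960/32,962 × $2,200 = 397.79; Unit 1B 5,741/32,962 × $2,200 = 383.17; Unit 4B 4,202/32,962 × $2,200 = 280.46; Unit 2B 8,205/32,962 × $2,200 = 547.63; Unit 5A 7,240/32,962 × $2,200 = 483.22.
After rounding ($25): Unit 5B $100; Unit G1 $400; Unit 1B $375; Unit 4B $275; Unit 2B $550; Unit 5A $475. Sum = $2,175.
Difference $2,200 − $2,175 = +$25 applied to Unit 4B: Unit 4B becomes $300.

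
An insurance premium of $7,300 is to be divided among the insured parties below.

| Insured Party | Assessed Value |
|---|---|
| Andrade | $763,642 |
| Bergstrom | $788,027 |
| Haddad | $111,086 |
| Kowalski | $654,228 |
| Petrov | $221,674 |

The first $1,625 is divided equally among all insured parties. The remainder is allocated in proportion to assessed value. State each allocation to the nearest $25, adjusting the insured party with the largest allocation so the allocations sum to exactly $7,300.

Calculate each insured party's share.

Andrade: $2,025 | Bergstrom: $2,100 | Haddad: $575 | Kowalski: $1,775 | Petrov: $825

Equal tier: $1,625 ÷ 5 = $325 apiece.
Remainder $5,675 by assessed value (total 2,538,657): Andrade 1,707.07 → $1,700; Bergstrom 1,761.58 → $1,750; Haddad 248.33 → $250; Kowalski 1,462.48 → $1,450; Petrov 495.54 → $500.
Rounding difference +$25 on remainder applied to Bergstrom.
Totals: Andrade $325 + $1,700 = $2,025; Bergstrom $325 + $1,775 = $2,100; Haddad $325 + $250 = $575; Kowalski $325 + $1,450 = $1,775; Petrov $325 + $500 = $825.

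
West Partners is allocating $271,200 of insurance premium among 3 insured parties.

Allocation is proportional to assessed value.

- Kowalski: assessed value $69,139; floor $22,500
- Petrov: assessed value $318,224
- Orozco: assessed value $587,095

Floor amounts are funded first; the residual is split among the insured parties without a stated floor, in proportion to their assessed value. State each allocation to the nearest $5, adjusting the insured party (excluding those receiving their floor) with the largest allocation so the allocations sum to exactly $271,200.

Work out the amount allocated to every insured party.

Kowalski: $22,500 · Petrov: $87,420 · Orozco: $161,280

Fund the minimums — Kowalski $22,500. Residual $248,700.
Residual split over remaining assessed value 905,319: Petrov 87,419.25 → $87,420; Orozco 161,280.75 → $161,280.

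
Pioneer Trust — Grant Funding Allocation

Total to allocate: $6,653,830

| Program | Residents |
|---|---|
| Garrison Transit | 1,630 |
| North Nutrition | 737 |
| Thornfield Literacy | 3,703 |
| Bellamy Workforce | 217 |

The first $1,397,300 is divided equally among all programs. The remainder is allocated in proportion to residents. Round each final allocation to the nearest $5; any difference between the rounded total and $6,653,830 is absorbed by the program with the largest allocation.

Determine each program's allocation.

Garrison Transit: $1,712,160; North Nutrition: $965,525; Thornfield Literacy: $3,445,385; Bellamy Workforce: $530,760

Equal tier: $1,397,300 ÷ 4 = $349,325 apiece.
Remainder $5,256,530 by residents (total 6,287): Garrison Transit 1,362,835.04 → $1,362,835; North Nutrition 616,202.10 → $616,200; Thornfield Literacy 3,096,060.22 → $3,096,060; Bellamy Workforce 181,432.64 → $181,435.
Totals: Garrison Transit $349,325 + $1,362,835 = $1,712,160; North Nutrition $349,325 + $616,200 = $965,525; Thornfield Literacy $349,325 + $3,096,060 = $3,445,385; Bellamy Workforce $349,325 + $181,435 = $530,760.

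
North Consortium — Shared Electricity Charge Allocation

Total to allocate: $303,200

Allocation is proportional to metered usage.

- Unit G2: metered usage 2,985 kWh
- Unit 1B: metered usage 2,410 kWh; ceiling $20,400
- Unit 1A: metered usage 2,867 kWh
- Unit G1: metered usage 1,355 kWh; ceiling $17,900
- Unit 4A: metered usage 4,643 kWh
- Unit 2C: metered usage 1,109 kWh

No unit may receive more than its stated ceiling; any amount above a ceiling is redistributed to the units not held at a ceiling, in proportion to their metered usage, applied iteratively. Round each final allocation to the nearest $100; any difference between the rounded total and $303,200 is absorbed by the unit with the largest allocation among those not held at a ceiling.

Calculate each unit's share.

Total metered usage = 15,369.
Proportional shares (ignoring caps): Unit G2 58,888.15; Unit 1B 47,544.54; Unit 1A 56,560.24; Unit G1 26,731.47; Unit 4A 91,597.22; Unit 2C 21,878.38.
Capped: Unit 1B ($20,400), Unit G1 ($17,900); residual $264,900 reallocated over remaining metered usage 11,604.
Shares after redistribution: Unit G2 68,142.58 → $68,100; Unit 1A 65,448.84 → $65,400; Unit 4A 105,991.96 → $106,000; Unit 2C 25,316.62 → $25,300.
Rounding difference +$100 applied to Unit 4A → $106,100.

Unit G2: $68,100; Unit 1B: $20,400; Unit 1A: $65,400; Unit G1: $17,900; Unit 4A: $106,100; Unit 2C: $25,300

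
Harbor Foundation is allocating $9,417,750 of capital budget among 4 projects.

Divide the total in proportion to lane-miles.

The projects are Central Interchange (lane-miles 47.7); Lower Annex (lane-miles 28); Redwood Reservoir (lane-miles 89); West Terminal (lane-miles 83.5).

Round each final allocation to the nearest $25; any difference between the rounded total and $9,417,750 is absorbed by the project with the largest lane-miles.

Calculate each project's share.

Combined lane-miles = 248.2.
Raw shares: Central Interchange 47.7/248.2 × $9,417,750 = 1,809,938.26; Lower Annex 28/248.2 × $9,417,750 = 1,062,437.55; Redwood Reservoir 89/248.2 × $9,417,750 = 3,377,033.64; West Terminal 83.5/248.2 × $9,417,750 = 3,168,340.55.
At nearest $25: Central Interchange $1,809,950; Lower Annex $1,062,450; Redwood Reservoir $3,377,025; West Terminal $3,168,350. Sum = $9,417,775.
Difference $9,417,750 − $9,417,775 = −$25 applied to largest lane-miles (Redwood Reservoir): Redwood Reservoir becomes $3,377,000.

Central Interchange: $1,809,950; Lower Annex: $1,062,450; Redwood Reservoir: $3,377,000; West Terminal: $3,168,350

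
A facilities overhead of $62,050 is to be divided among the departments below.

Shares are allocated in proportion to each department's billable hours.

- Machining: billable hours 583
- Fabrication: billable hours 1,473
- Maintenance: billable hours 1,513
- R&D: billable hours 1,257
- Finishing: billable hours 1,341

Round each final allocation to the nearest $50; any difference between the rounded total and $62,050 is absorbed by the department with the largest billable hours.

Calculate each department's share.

Machining: $5,850 · Fabrication: $14,800 · Maintenance: $15,250 · R&D: $12,650 · Finishing: $13,500

Sum of billable hours: 6,167.
Pro-rata amounts: Machining 583/6,167 × $62,050 = 5,865.92; Fabrication 1,473/6,167 × $62,050 = 14,820.76; Maintenance 1,513/6,167 × $62,050 = 15,223.23; R&D 1,257/6,167 × $62,050 = 12,647.45; Finishing 1,341/6,167 × $62,050 = 13,492.63.
After rounding ($50): Machining $5,850; Fabrication $14,800; Maintenance $15,200; R&D $12,650; Finishing $13,500. Sum = $62,000.
Difference $62,050 − $62,000 = +$50 applied to largest billable hours (Maintenance): Maintenance becomes $15,250.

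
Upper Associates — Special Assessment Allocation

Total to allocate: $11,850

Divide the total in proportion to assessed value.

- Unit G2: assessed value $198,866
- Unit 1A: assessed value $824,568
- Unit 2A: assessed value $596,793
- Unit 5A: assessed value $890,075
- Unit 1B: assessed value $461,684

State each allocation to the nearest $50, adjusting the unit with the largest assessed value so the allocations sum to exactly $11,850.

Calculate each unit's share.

Sum of assessed value: 2,971,986.
Pro-rata amounts: Unit G2 198,866/2,971,986 × $11,850 = 792.93; Unit 1A 824,568/2,971,986 × $11,850 = 3,287.74; Unit 2A 596,793/2,971,986 × $11,850 = 2,379.55; Unit 5A 890,075/2,971,986 × $11,850 = 3,548.94; Unit 1B 461,684/2,971,986 × $11,850 = 1,840.84.
After rounding ($50): Unit G2 $800; Unit 1A $3,300; Unit 2A $2,400; Unit 5A $3,550; Unit 1B $1,850. Sum = $11,900.
Difference $11,850 − $11,900 = −$50 applied to largest assessed value (Unit 5A): Unit 5A becomes $3,500.

Unit G2: $800 | Unit 1A: $3,300 | Unit 2A: $2,400 | Unit 5A: $3,500 | Unit 1B: $1,850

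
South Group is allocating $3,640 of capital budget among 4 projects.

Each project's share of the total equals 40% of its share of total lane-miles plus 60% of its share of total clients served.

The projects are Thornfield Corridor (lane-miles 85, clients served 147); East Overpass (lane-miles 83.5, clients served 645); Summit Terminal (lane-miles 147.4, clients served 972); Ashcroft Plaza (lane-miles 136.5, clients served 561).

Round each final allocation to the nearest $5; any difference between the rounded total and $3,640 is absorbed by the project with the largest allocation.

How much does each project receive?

Lane-miles total 452.4; clients served total 2,325.
Blended shares (40% lane-miles + 60% clients served): Thornfield Corridor 0.1131; East Overpass 0.2403; Summit Terminal 0.3812; Ashcroft Plaza 0.2655.
Proportional shares: Thornfield Corridor 411.65; East Overpass 874.62; Summit Terminal 1,387.44; Ashcroft Plaza 966.29.
At nearest $5: Thornfield Corridor $410; East Overpass $875; Summit Terminal $1,385; Ashcroft Plaza $965. Sum = $3,635.
Difference $3,640 − $3,635 = +$5 applied to largest allocation (Summit Terminal): Summit Terminal becomes $1,390.

Thornfield Corridor: $410 | East Overpass: $875 | Summit Terminal: $1,390 | Ashcroft Plaza: $965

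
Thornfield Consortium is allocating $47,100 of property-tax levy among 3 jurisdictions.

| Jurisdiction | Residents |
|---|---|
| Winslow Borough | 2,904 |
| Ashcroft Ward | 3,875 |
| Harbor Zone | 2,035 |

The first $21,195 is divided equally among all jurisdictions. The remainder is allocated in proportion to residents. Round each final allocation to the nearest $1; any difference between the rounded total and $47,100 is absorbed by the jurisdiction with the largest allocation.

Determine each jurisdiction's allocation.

Equal tier: $21,195 ÷ 3 = $7,065 apiece.
Remainder $25,905 by residents (total 8,814): Winslow Borough 8,535.07 → $8,535; Ashcroft Ward 11,388.91 → $11,389; Harbor Zone 5,981.02 → $5,981.
Totals: Winslow Borough $7,065 + $8,535 = $15,600; Ashcroft Ward $7,065 + $11,389 = $18,454; Harbor Zone $7,065 + $5,981 = $13,046.

Winslow Borough: $15,600 | Ashcroft Ward: $18,454 | Harbor Zone: $13,046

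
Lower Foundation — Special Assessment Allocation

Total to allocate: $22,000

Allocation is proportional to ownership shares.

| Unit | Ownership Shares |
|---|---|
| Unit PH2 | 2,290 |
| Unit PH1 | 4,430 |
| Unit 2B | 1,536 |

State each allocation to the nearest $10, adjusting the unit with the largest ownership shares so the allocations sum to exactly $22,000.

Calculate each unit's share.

Unit PH2: $6,100 | Unit PH1: $11,810 | Unit 2B: $4,090

Total ownership shares = 8,256.
Unrounded shares: Unit PH2 2,290/8,256 × $22,000 = 6,102.23; Unit PH1 4,430/8,256 × $22,000 = 11,804.75; Unit 2B 1,536/8,256 × $22,000 = 4,093.02.
At nearest $10: Unit PH2 $6,100; Unit PH1 $11,800; Unit 2B $4,090. Sum = $21,990.
Difference $22,000 − $21,990 = +$10 applied to largest ownership shares (Unit PH1): Unit PH1 becomes $11,810.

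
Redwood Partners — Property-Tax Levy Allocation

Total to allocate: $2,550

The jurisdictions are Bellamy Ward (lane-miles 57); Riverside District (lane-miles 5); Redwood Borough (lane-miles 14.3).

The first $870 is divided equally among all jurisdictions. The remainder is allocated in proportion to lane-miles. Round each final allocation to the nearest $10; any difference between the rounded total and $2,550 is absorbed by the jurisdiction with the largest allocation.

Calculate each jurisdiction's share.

Bellamy Ward: $1,550 · Riverside District: $400 · Redwood Borough: $600

Equal tier: $870 ÷ 3 = $290 apiece.
Remainder $1,680 by lane-miles (total 76.3): Bellamy Ward 1,255.05 → $1,260; Riverside District 110.09 → $110; Redwood Borough 314.86 → $310.
Totals: Bellamy Ward $290 + $1,260 = $1,550; Riverside District $290 + $110 = $400; Redwood Borough $290 + $310 = $600.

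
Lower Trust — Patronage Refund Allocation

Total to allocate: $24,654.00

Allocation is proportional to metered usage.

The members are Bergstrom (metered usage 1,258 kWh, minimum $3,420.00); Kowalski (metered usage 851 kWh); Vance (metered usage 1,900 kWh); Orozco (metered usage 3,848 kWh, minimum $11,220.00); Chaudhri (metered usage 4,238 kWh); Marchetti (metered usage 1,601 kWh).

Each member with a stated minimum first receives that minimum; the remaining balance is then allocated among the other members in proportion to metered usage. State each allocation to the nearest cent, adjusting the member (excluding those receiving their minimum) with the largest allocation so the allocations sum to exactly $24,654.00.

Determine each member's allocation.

Fund the minimums — Bergstrom $3,420.00; Orozco $11,220.00. Balance $10,014.00.
Balance split over remaining metered usage 8,590: Kowalski 992.0738 → $992.07; Vance 2,214.9709 → $2,214.97; Chaudhri 4,940.5509 → $4,940.55; Marchetti 1,866.4044 → $1,866.40.
Rounding difference +$0.01 applied to Chaudhri → $4,940.56.

Bergstrom: $3,420.00 | Kowalski: $992.07 | Vance: $2,214.97 | Orozco: $11,220.00 | Chaudhri: $4,940.56 | Marchetti: $1,866.40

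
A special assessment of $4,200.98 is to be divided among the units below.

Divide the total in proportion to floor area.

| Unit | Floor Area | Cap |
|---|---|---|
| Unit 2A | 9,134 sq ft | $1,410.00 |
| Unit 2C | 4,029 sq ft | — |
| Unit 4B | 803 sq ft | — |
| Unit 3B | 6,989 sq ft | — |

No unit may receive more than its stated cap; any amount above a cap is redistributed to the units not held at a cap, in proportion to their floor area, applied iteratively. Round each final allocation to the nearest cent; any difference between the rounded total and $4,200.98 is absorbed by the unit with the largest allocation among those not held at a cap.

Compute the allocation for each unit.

Floor area total: 20,955.
Pro-rata shares before constraints: Unit 2A 1,831.1501; Unit 2C 807.7188; Unit 4B 160.9824; Unit 3B 1,401.1286.
Capped: Unit 2A ($1,410.00); remaining pool $2,790.98 reallocated over remaining floor area 11,821.
Redistributed shares: Unit 2C 951.2612 → $951.26; Unit 4B 189.5911 → $189.59; Unit 3B 1,650.1277 → $1,650.13.

Unit 2A: $1,410.00 | Unit 2C: $951.26 | Unit 4B: $189.59 | Unit 3B: $1,650.13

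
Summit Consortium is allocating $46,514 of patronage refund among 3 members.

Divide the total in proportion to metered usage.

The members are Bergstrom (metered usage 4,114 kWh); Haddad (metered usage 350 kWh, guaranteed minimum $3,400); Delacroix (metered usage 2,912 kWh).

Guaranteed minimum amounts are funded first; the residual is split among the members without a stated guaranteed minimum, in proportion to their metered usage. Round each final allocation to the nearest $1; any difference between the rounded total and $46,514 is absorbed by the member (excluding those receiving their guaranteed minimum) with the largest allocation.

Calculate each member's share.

Minimums first: Haddad $3,400. Balance $43,114.
Balance split over remaining metered usage 7,026: Bergstrom 25,244.95 → $25,245; Delacroix 17,869.05 → $17,869.

Bergstrom: $25,245 | Haddad: $3,400 | Delacroix: $17,869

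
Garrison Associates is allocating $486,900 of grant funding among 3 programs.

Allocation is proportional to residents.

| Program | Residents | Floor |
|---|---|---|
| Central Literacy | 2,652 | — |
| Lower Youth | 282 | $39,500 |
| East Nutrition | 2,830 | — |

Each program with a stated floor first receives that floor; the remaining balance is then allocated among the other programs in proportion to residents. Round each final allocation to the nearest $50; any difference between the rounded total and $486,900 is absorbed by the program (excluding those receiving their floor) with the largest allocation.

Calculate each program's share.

Fund the minimums — Lower Youth $39,500. Residual $447,400.
Residual split over remaining residents 5,482: Central Literacy 216,436.48 → $216,450; East Nutrition 230,963.52 → $230,950.

Central Literacy: $216,450 · Lower Youth: $39,500 · East Nutrition: $230,950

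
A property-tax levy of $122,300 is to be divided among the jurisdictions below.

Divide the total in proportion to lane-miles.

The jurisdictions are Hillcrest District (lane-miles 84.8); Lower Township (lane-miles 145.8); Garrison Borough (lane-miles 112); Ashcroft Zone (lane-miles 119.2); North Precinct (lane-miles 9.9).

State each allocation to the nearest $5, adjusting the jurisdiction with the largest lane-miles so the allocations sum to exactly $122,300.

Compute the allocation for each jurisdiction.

Hillcrest District: $21,985 | Lower Township: $37,805 | Garrison Borough: $29,040 | Ashcroft Zone: $30,905 | North Precinct: $2,565

Sum of lane-miles: 471.7.
Pro-rata amounts: Hillcrest District 84.8/471.7 × $122,300 = 21,986.52; Lower Township 145.8/471.7 × $122,300 = 37,802.29; Garrison Borough 112/471.7 × $122,300 = 29,038.80; Ashcroft Zone 119.2/471.7 × $122,300 = 30,905.58; North Precinct 9.9/471.7 × $122,300 = 2,566.82.
After rounding ($5): Hillcrest District $21,985; Lower Township $37,800; Garrison Borough $29,040; Ashcroft Zone $30,905; North Precinct $2,565. Sum = $122,295.
Difference $122,300 − $122,295 = +$5 applied to largest lane-miles (Lower Township): Lower Township becomes $37,805.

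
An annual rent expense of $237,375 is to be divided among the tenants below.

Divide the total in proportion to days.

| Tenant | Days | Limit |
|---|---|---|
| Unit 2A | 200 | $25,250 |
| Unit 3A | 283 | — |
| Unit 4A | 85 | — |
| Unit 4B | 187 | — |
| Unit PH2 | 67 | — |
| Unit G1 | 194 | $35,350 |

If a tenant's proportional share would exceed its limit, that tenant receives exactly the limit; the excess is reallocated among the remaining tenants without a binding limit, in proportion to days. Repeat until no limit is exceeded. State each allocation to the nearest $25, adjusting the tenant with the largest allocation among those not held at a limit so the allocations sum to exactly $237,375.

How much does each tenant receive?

Combined days = 1,016.
Unconstrained shares: Unit 2A 46,727.36; Unit 3A 66,119.22; Unit 4A 19,859.13; Unit 4B 43,690.08; Unit PH2 15,653.67; Unit G1 45,325.54.
Capped: Unit 2A ($25,250), Unit G1 ($35,350); residual $176,775 reallocated over remaining days 622.
Remaining shares: Unit 3A 80,429.78 → $80,425; Unit 4A 24,157.36 → $24,150; Unit 4B 53,146.18 → $53,150; Unit PH2 19,041.68 → $19,050.

Unit 2A: $25,250 | Unit 3A: $80,425 | Unit 4A: $24,150 | Unit 4B: $53,150 | Unit PH2: $19,050 | Unit G1: $35,350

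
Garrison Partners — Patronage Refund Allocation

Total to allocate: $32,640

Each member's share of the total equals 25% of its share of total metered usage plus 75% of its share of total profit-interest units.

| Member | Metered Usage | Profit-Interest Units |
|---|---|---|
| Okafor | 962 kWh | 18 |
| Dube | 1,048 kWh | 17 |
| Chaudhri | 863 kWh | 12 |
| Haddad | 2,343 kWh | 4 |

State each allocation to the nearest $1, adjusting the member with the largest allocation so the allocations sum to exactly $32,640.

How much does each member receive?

Metered usage total 5,216; profit-interest units total 51.
Composite weights (25% metered usage + 75% profit-interest units): Okafor 0.3108; Dube 0.3002; Chaudhri 0.2178; Haddad 0.1711.
Pro-rata amounts: Okafor 10,144.97; Dube 9,799.51; Chaudhri 7,110.09; Haddad 5,585.43.
After rounding ($1): Okafor $10,145; Dube $9,800; Chaudhri $7,110; Haddad $5,585. Sum = $32,640.
Rounded total matches; no reconciliation needed.

Okafor: $10,145; Dube: $9,800; Chaudhri: $7,110; Haddad: $5,585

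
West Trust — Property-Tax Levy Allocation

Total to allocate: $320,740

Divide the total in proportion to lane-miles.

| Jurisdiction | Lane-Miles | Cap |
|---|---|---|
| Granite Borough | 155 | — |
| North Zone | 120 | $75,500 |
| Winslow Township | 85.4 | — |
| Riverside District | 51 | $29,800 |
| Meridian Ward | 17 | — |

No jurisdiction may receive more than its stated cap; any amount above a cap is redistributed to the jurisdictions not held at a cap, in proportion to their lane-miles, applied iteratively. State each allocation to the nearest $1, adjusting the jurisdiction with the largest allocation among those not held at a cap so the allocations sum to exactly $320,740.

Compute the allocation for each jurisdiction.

Combined lane-miles = 428.4.
Pro-rata shares before constraints: Granite Borough 116,047.39; North Zone 89,843.14; Winslow Township 63,938.37; Riverside District 38,183.33; Meridian Ward 12,727.78.
Held at cap: North Zone ($75,500), Riverside District ($29,800); residual $215,440 reallocated over remaining lane-miles 257.4.
Shares after redistribution: Granite Borough 129,732.71 → $129,733; Winslow Township 71,478.54 → $71,479; Meridian Ward 14,228.75 → $14,229.
Rounding difference −$1 applied to Granite Borough → $129,732.

Granite Borough: $129,732 | North Zone: $75,500 | Winslow Township: $71,479 | Riverside District: $29,800 | Meridian Ward: $14,229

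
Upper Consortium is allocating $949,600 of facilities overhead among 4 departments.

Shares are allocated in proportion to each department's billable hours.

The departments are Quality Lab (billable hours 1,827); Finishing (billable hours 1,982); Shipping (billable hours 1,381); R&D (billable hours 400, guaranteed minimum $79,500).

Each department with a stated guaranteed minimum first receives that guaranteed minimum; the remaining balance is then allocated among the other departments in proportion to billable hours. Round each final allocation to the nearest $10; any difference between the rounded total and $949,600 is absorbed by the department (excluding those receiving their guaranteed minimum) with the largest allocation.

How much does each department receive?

Quality Lab: $306,300 · Finishing: $332,280 · Shipping: $231,520 · R&D: $79,500

Minimums first: R&D $79,500. Residual $870,100.
Residual split over remaining billable hours 5,190: Quality Lab 306,295.32 → $306,300; Finishing 332,280.96 → $332,280; Shipping 231,523.72 → $231,520.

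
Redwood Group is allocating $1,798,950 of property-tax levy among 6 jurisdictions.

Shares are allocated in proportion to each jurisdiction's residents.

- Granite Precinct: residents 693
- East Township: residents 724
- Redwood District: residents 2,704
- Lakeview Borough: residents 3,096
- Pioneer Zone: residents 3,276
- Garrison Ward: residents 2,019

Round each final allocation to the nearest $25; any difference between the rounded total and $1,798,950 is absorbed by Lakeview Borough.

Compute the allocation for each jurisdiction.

Combined residents = 12,512.
Raw shares: Granite Precinct 693/12,512 × $1,798,950 = 99,638.14; East Township 724/12,512 × $1,798,950 = 104,095.25; Redwood District 2,704/12,512 × $1,798,950 = 388,775.64; Lakeview Borough 3,096/12,512 × $1,798,950 = 445,136.60; Pioneer Zone 3,276/12,512 × $1,798,950 = 471,016.64; Garrison Ward 2,019/12,512 × $1,798,950 = 290,287.73.
At nearest $25: Granite Precinct $99,650; East Township $104,100; Redwood District $388,775; Lakeview Borough $445,125; Pioneer Zone $471,025; Garrison Ward $290,300. Sum = $1,798,975.
Difference $1,798,950 − $1,798,975 = −$25 applied to Lakeview Borough: Lakeview Borough becomes $445,100.

Granite Precinct: $99,650 | East Township: $104,100 | Redwood District: $388,775 | Lakeview Borough: $445,100 | Pioneer Zone: $471,025 | Garrison Ward: $290,300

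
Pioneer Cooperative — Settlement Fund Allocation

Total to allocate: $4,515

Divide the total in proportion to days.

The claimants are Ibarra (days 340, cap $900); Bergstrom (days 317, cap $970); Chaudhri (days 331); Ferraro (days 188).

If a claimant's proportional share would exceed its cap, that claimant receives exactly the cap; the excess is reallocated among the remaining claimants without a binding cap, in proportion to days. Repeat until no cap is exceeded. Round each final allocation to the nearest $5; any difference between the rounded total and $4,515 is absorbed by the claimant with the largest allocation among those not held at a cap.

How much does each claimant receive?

Days total: 1,176.
Proportional shares (ignoring caps): Ibarra 1,305.36; Bergstrom 1,217.05; Chaudhri 1,270.80; Ferraro 721.79.
Capped: Ibarra ($900), Bergstrom ($970); remaining pool $2,645 reallocated over remaining days 519.
Redistributed shares: Chaudhri 1,686.89 → $1,685; Ferraro 958.11 → $960.

Ibarra: $900 | Bergstrom: $970 | Chaudhri: $1,685 | Ferraro: $960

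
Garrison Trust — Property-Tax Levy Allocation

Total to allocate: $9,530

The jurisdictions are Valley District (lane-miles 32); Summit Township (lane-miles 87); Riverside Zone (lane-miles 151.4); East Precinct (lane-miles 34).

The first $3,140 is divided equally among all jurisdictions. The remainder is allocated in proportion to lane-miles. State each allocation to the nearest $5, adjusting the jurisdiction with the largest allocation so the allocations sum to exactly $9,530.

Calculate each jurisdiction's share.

Valley District: $1,455 · Summit Township: $2,610 · Riverside Zone: $3,965 · East Precinct: $1,500

First tranche $3,140 split equally: $785 each.
Remainder $6,390 by lane-miles (total 304.4): Valley District 671.75 → $670; Summit Township 1,826.31 → $1,825; Riverside Zone 3,178.21 → $3,180; East Precinct 713.73 → $715.
Totals: Valley District $785 + $670 = $1,455; Summit Township $785 + $1,825 = $2,610; Riverside Zone $785 + $3,180 = $3,965; East Precinct $785 + $715 = $1,500.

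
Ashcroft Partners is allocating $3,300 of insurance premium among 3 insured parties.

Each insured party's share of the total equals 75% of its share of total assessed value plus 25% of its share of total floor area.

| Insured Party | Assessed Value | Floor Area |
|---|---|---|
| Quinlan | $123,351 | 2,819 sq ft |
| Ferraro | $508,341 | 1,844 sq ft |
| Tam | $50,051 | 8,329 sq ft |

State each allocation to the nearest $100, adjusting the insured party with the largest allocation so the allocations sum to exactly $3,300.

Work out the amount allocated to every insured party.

Totals — assessed value 681,743, floor area 12,992.
Combined weights (75% assessed value + 25% floor area): Quinlan 0.1899; Ferraro 0.5947; Tam 0.2153.
Proportional shares: Quinlan 626.82; Ferraro 1,962.58; Tam 710.60.
After rounding ($100): Quinlan $600; Ferraro $2,000; Tam $700. Sum = $3,300.
No rounding difference to absorb.

Quinlan: $600 | Ferraro: $2,000 | Tam: $700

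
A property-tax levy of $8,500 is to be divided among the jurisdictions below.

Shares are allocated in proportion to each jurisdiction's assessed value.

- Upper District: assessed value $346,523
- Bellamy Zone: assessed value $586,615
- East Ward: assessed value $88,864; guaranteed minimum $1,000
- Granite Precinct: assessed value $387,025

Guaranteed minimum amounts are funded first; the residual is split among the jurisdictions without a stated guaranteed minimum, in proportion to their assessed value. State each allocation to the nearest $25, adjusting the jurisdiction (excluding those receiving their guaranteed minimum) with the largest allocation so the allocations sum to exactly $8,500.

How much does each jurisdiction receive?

Upper District: $1,975; Bellamy Zone: $3,325; East Ward: $1,000; Granite Precinct: $2,200

Guaranteed amounts: East Ward $1,000. Residual $7,500.
Residual split over remaining assessed value 1,320,163: Upper District 1,968.64 → $1,975; Bellamy Zone 3,332.63 → $3,325; Granite Precinct 2,198.73 → $2,200.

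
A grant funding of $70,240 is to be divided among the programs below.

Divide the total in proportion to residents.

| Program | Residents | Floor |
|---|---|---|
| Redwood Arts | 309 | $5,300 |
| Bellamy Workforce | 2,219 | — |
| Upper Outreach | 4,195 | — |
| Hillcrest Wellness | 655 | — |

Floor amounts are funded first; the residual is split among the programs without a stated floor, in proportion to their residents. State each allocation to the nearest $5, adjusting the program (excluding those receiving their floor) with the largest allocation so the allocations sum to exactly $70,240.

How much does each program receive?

Fund the minimums — Redwood Arts $5,300. Remaining pool $64,940.
Remaining pool split over remaining residents 7,069: Bellamy Workforce 20,385.04 → $20,385; Upper Outreach 38,537.74 → $38,540; Hillcrest Wellness 6,017.22 → $6,015.

Redwood Arts: $5,300 | Bellamy Workforce: $20,385 | Upper Outreach: $38,540 | Hillcrest Wellness: $6,015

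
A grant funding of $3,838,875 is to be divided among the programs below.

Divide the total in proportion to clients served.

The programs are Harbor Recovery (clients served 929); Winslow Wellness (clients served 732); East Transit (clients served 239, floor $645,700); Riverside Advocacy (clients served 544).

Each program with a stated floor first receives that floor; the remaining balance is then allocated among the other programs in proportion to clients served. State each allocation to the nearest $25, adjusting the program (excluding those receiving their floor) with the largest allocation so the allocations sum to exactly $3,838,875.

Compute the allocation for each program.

Harbor Recovery: $1,345,325 · Winslow Wellness: $1,060,050 · East Transit: $645,700 · Riverside Advocacy: $787,800

Fund the minimums — East Transit $645,700. Balance $3,193,175.
Balance split over remaining clients served 2,205: Harbor Recovery 1,345,333.14 → $1,345,325; Winslow Wellness 1,060,047.21 → $1,060,050; Riverside Advocacy 787,794.65 → $787,800.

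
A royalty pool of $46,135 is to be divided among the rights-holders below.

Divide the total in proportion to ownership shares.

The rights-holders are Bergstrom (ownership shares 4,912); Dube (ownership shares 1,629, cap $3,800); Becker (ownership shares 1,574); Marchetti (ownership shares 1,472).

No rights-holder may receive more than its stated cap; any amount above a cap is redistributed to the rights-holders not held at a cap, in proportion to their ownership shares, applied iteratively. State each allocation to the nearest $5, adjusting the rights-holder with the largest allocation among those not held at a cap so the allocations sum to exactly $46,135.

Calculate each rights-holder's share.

Combined ownership shares = 9,587.
Unconstrained shares: Bergstrom 23,637.75; Dube 7,839.15; Becker 7,574.47; Marchetti 7,083.63.
Held at cap: Dube ($3,800); residual $42,335 reallocated over remaining ownership shares 7,958.
Redistributed shares: Bergstrom 26,130.88 → $26,130; Becker 8,373.37 → $8,375; Marchetti 7,830.75 → $7,830.

Bergstrom: $26,130 | Dube: $3,800 | Becker: $8,375 | Marchetti: $7,830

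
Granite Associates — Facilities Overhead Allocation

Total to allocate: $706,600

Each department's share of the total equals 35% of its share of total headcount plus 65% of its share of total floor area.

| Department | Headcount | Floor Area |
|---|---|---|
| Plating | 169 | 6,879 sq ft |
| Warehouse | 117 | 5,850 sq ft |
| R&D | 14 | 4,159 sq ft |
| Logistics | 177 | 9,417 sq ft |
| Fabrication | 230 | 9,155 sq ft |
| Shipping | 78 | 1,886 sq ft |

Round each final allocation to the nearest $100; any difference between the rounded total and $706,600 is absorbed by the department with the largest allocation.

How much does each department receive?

Totals — headcount 785, floor area 37,346.
Composite weights (35% headcount + 65% floor area): Plating 0.1951; Warehouse 0.1540; R&D 0.0786; Logistics 0.2428; Fabrication 0.2619; Shipping 0.0676.
Pro-rata amounts: Plating 137,842.11; Warehouse 108,804.91; R&D 55,559.00; Logistics 171,575.40; Fabrication 185,050.62; Shipping 47,767.95.
After rounding ($100): Plating $137,800; Warehouse $108,800; R&D $55,600; Logistics $171,600; Fabrication $185,100; Shipping $47,800. Sum = $706,700.
Difference $706,600 − $706,700 = −$100 applied to largest allocation (Fabrication): Fabrication becomes $185,000.

Plating: $137,800 · Warehouse: $108,800 · R&D: $55,600 · Logistics: $171,600 · Fabrication: $185,000 · Shipping: $47,800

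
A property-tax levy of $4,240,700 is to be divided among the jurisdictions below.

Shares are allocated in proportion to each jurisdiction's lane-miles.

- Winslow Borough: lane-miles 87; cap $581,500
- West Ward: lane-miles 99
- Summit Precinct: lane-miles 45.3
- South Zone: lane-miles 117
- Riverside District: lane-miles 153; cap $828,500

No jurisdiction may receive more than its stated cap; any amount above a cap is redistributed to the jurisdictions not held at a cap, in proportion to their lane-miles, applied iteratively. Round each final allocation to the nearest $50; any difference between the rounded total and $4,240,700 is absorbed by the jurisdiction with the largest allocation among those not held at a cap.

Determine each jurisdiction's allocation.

Winslow Borough: $581,500; West Ward: $1,072,500; Summit Precinct: $490,750; South Zone: $1,267,450; Riverside District: $828,500

Lane-miles total: 501.3.
Unconstrained shares: Winslow Borough 735,968.28; West Ward 837,481.15; Summit Precinct 383,211.07; South Zone 989,750.45; Riverside District 1,294,289.05.
Cap binds for Winslow Borough ($581,500), Riverside District ($828,500); residual $2,830,700 reallocated over remaining lane-miles 261.3.
Shares after redistribution: West Ward 1,072,481.06 → $1,072,500; Summit Precinct 490,741.33 → $490,750; South Zone 1,267,477.61 → $1,267,500.
Rounding difference −$50 applied to South Zone → $1,267,450.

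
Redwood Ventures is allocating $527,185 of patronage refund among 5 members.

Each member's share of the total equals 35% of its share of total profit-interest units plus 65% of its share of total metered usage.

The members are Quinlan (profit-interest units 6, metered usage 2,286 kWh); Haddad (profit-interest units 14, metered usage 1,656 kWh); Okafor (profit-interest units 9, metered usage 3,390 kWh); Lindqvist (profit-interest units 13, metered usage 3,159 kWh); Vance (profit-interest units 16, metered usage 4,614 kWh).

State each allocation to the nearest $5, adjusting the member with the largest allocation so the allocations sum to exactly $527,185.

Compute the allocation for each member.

Quinlan: $70,950; Haddad: $82,105; Okafor: $105,535; Lindqvist: $113,020; Vance: $155,575

Totals — profit-interest units 58, metered usage 15,105.
Blended shares (35% profit-interest units + 65% metered usage): Quinlan 0.1346; Haddad 0.1557; Okafor 0.2002; Lindqvist 0.2144; Vance 0.2951.
Raw shares: Quinlan 70,947.66; Haddad 82,105.86; Okafor 105,536.74; Lindqvist 113,021.46; Vance 155,573.28.
At nearest $5: Quinlan $70,950; Haddad $82,105; Okafor $105,535; Lindqvist $113,020; Vance $155,575. Sum = $527,185.
Rounded total matches; no reconciliation needed.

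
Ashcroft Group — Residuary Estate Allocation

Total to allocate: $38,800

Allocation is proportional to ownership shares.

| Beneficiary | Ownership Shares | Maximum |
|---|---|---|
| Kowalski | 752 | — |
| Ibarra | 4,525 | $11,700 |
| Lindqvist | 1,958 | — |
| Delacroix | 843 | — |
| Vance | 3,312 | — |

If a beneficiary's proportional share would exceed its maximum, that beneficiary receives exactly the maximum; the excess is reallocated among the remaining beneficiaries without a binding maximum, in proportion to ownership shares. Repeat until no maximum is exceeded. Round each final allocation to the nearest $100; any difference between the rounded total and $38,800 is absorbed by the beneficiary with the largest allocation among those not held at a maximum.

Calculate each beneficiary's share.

Kowalski: $3,000 · Ibarra: $11,700 · Lindqvist: $7,700 · Delacroix: $3,300 · Vance: $13,100

Total ownership shares = 11,390.
Pro-rata shares before constraints: Kowalski 2,561.69; Ibarra 15,414.40; Lindqvist 6,669.92; Delacroix 2,871.68; Vance 11,282.32.
Cap binds for Ibarra ($11,700); remaining pool $27,100 reallocated over remaining ownership shares 6,865.
Redistributed shares: Kowalski 2,968.57 → $3,000; Lindqvist 7,729.32 → $7,700; Delacroix 3,327.79 → $3,300; Vance 13,074.32 → $13,100.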